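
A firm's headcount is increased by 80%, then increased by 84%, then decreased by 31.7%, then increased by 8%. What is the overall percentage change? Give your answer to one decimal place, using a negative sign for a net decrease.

144.3%

An 80% increase multiplies by 1.8.
Then an 84% increase: 1.8 × 1.84 = 3.312.
Then a 31.7% decrease: 3.312 × 0.683 = 2.262096.
Then an 8% increase: 2.262096 × 1.08 = 2.44306368.
Overall factor 2.44306368, i.e. 144.3%.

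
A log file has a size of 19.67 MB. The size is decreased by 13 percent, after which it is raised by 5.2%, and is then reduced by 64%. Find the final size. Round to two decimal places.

After the 13% decrease: 19.67 × 0.87 = 17.1129.
After the 5.2% increase: 17.1129 × 1.052 = 18.0027708.
Apply the 64% decrease: 18.0027708 × 0.36 = 6.480997488 ≈ 6.48.

6.48 MB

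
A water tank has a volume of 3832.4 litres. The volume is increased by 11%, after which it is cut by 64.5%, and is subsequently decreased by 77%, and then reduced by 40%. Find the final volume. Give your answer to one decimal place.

208.4 litres

Apply the 11% increase: 3832.4 × 1.11 = 4253.964.
64.5% decrease: 4253.964 × 0.355 = 1510.15722.
After the 77% decrease: 1510.15722 × 0.23 = 347.3361606.
40% decrease: 347.3361606 × 0.6 = 208.40169636 ≈ 208.4.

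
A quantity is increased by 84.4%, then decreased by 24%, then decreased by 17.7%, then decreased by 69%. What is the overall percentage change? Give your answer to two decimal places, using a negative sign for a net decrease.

-64.25%

An 84.4% increase multiplies by 1.844.
Then a 24% decrease: 1.844 × 0.76 = 1.40144.
Then a 17.7% decrease: 1.40144 × 0.823 = 1.15338512.
Then a 69% decrease: 1.15338512 × 0.31 = 0.3575493872.
Overall factor 0.3575493872, i.e. -64.25%.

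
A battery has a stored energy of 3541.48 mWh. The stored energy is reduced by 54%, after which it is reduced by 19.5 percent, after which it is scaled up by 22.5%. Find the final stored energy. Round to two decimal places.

Each change multiplies by a factor: 0.46 × 0.805 × 1.225 = 0.4536175.
3541.48 × 0.4536175 = 1606.4773039 ≈ 1606.48.

1606.48 mWh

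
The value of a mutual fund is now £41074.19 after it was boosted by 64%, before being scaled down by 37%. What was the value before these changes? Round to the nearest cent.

£39754.35

The overall multiplier applied was 1.64 × 0.63 = 1.0332.
So the original value was £41074.19 ÷ 1.0332 ≈ £39754.35.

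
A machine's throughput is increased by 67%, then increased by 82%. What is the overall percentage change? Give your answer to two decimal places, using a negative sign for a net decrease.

A 67% increase multiplies by 1.67.
Then an 82% increase: 1.67 × 1.82 = 3.0394.
Overall factor 3.0394, i.e. 203.94%.

203.94%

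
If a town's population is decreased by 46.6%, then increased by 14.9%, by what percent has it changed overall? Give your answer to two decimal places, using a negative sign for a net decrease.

The combined multiplier is 0.534 × 1.149 = 0.613566.
That corresponds to a decrease of 38.64%.

-38.64%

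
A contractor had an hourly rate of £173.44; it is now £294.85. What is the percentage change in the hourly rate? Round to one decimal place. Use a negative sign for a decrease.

Change: £294.85 − £173.44 = £121.41.
Relative to the original: £121.41 ÷ £173.44 ≈ 70.0%.

70.0%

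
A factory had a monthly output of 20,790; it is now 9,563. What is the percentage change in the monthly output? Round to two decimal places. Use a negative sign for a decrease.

Change: 9,563 − 20,790 = -11,227.
Relative to the original: -11,227 ÷ 20,790 ≈ -54.00%.

-54.00%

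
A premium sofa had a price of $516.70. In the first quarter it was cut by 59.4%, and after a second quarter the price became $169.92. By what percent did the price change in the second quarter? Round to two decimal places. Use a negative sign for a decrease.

-19.00%

After the first quarter: $516.70 × 0.406 = $209.7802.
Second-quarter multiplier: $169.92 ÷ $209.7802 ≈ 0.809991.
That is a change of -19.00%.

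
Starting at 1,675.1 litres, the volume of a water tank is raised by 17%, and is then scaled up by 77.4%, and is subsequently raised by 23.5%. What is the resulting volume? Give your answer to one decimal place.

4,293.9 litres

After the 17% increase: 1,675.1 × 1.17 = 1959.867.
After the 77.4% increase: 1959.867 × 1.774 = 3476.804058.
23.5% increase: 3476.804058 × 1.235 = 4293.85301163 ≈ 4,293.9.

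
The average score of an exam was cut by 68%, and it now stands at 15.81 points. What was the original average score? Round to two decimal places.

The overall multiplier applied was 0.32.
So the original average score was 15.81 ÷ 0.32 ≈ 49.41 points.

49.41 points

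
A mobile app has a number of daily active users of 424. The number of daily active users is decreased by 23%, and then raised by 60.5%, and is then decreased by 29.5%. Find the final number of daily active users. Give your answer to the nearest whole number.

369

Apply the 23% decrease: 424 × 0.77 = 326.48.
Apply the 60.5% increase: 326.48 × 1.605 = 524.0004.
Apply the 29.5% decrease: 524.0004 × 0.705 = 369.420282 ≈ 369.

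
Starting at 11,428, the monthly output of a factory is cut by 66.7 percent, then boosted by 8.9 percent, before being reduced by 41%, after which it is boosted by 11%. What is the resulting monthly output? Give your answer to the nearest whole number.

2,714

Each change multiplies by a factor: 0.333 × 1.089 × 0.59 × 1.11 = 0.2374909713.
11,428 × 0.2374909713 = 2714.0468200164 ≈ 2,714.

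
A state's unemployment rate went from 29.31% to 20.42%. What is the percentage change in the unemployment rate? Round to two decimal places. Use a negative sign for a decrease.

The change is 20.42 − 29.31 = -8.89 percentage points.
Relative to the original 29.31%, that is -8.89 ÷ 29.31 ≈ -30.33%.

-30.33%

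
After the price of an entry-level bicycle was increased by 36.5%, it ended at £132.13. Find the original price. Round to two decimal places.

The overall multiplier applied was 1.365.
So the original price was £132.13 ÷ 1.365 ≈ £96.80.

£96.80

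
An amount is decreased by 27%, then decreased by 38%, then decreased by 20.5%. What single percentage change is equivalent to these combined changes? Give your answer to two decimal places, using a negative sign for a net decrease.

-64.02%

The combined multiplier is 0.73 × 0.62 × 0.795 = 0.359817.
That corresponds to a decrease of 64.02%.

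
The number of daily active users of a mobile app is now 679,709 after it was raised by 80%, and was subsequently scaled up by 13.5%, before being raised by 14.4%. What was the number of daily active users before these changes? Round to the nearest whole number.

Undoing the 14.4% increase: 679,709 ÷ 1.144 ≈ 594151.223776.
Undoing the 13.5% increase: 594151.223776 ÷ 1.135 ≈ 523481.254428.
Undoing the 80% increase: 523481.254428 ÷ 1.8 ≈ 290,823.

290,823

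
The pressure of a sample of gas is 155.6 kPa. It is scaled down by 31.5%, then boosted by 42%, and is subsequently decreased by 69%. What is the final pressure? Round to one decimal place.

After the 31.5% decrease: 155.6 × 0.685 = 106.586.
Apply the 42% increase: 106.586 × 1.42 = 151.35212.
Apply the 69% decrease: 151.35212 × 0.31 = 46.9191572 ≈ 46.9.

46.9 kPa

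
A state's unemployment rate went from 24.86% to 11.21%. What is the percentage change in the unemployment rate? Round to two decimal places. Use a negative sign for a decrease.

The change is 11.21 − 24.86 = -13.65 percentage points.
Relative to the original 24.86%, that is -13.65 ÷ 24.86 ≈ -54.91%.

-54.91%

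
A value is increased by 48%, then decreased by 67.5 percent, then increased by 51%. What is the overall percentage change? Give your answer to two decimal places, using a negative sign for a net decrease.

-27.37%

The combined multiplier is 1.48 × 0.325 × 1.51 = 0.72631.
That corresponds to a decrease of 27.37%.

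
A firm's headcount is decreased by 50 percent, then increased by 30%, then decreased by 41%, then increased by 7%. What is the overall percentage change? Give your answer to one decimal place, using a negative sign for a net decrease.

The combined multiplier is 0.5 × 1.3 × 0.59 × 1.07 = 0.410345.
That corresponds to a decrease of 59.0%.

-59.0%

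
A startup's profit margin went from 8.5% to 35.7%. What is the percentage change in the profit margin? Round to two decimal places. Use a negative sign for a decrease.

320.00%

The change is 35.7 − 8.5 = 27.2 percentage points.
Relative to the original 8.5%, that is 27.2 ÷ 8.5 = 320.00%.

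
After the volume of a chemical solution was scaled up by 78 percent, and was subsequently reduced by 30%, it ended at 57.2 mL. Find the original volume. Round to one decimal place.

45.9 mL

The overall multiplier applied was 1.78 × 0.7 = 1.246.
So the original volume was 57.2 ÷ 1.246 ≈ 45.9 mL.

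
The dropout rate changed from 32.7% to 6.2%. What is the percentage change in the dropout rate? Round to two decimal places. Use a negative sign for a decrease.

-81.04%

The change is 6.2 − 32.7 = -26.5 percentage points.
Relative to the original 32.7%, that is -26.5 ÷ 32.7 ≈ -81.04%.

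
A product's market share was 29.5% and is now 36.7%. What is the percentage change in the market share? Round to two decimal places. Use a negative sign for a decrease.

24.41%

The change is 36.7 − 29.5 = 7.2 percentage points.
Relative to the original 29.5%, that is 7.2 ÷ 29.5 ≈ 24.41%.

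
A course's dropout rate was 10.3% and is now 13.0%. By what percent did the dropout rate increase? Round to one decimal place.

The change is 13.0 − 10.3 = 2.7 percentage points.
Relative to the original 10.3%, that is 2.7 ÷ 10.3 ≈ 26.2%.
So the dropout rate rose by 26.2%.

26.2%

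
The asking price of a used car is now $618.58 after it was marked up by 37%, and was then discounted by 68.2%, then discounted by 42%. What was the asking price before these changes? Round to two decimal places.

$2,448.05

Undoing the 42% decrease: $618.58 ÷ 0.58 ≈ $1066.517241.
Undoing the 68.2% decrease: $1066.517241 ÷ 0.318 ≈ $3353.827802.
Undoing the 37% increase: $3353.827802 ÷ 1.37 ≈ $2,448.05.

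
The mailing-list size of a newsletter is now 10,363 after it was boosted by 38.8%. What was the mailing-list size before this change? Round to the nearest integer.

7,466

The overall multiplier applied was 1.388.
So the original mailing-list size was 10,363 ÷ 1.388 ≈ 7,466.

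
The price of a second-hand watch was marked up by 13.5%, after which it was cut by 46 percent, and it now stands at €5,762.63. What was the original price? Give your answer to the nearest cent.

Undoing the 46% decrease: €5,762.63 ÷ 0.54 ≈ €10671.537037.
Undoing the 13.5% increase: €10671.537037 ÷ 1.135 ≈ €9,402.24.

€9,402.24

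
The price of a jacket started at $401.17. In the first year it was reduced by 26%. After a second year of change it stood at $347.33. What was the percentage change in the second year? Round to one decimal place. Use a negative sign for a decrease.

17.0%

After the first year: $401.17 × 0.74 = $296.8658.
Second-year multiplier: $347.33 ÷ $296.8658 ≈ 1.16999.
That is a change of 17.0%.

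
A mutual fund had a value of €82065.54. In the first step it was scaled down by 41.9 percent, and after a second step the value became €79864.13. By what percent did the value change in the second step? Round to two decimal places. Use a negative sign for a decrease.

67.50%

After the first step: €82065.54 × 0.581 = €47680.07874.
Second-step multiplier: €79864.13 ÷ €47680.07874 ≈ 1.675.
That is a change of 67.50%.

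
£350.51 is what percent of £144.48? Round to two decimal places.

£350.51 ÷ £144.48 ≈ 242.60%.

242.60%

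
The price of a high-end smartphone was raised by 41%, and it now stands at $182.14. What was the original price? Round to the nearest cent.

$129.18

The overall multiplier applied was 1.41.
So the original price was $182.14 ÷ 1.41 ≈ $129.18.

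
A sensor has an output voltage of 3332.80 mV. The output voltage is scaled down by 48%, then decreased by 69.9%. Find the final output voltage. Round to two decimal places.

Each change multiplies by a factor: 0.52 × 0.301 = 0.15652.
3332.80 × 0.15652 = 521.649856 ≈ 521.65.

521.65 mV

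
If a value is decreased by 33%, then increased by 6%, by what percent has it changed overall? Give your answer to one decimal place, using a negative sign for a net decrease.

The combined multiplier is 0.67 × 1.06 = 0.7102.
That corresponds to a decrease of 29.0%.

-29.0%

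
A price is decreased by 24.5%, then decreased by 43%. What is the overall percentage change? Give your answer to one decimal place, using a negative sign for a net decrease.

-57.0%

The combined multiplier is 0.755 × 0.57 = 0.43035.
That corresponds to a decrease of 57.0%.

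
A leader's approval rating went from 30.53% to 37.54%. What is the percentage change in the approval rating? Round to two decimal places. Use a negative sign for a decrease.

22.96%

The change is 37.54 − 30.53 = 7.01 percentage points.
Relative to the original 30.53%, that is 7.01 ÷ 30.53 ≈ 22.96%.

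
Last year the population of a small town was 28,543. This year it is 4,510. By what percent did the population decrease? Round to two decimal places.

84.20%

Change: 4,510 − 28,543 = -24,033.
Relative to the original: -24,033 ÷ 28,543 ≈ -84.20%.
So the population decreased by 84.20%.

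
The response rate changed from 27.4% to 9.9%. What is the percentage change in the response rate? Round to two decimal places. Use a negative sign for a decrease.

The change is 9.9 − 27.4 = -17.5 percentage points.
Relative to the original 27.4%, that is -17.5 ÷ 27.4 ≈ -63.87%.

-63.87%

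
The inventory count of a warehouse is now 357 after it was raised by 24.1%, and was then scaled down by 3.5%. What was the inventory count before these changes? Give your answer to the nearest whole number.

The overall multiplier applied was 1.241 × 0.965 = 1.197565.
So the original inventory count was 357 ÷ 1.197565 ≈ 298.

298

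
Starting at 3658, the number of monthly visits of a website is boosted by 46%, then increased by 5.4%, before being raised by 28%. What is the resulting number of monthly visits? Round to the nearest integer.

Apply the 46% increase: 3658 × 1.46 = 5340.68.
Apply the 5.4% increase: 5340.68 × 1.054 = 5629.07672.
Apply the 28% increase: 5629.07672 × 1.28 = 7205.2182016 ≈ 7205.

7205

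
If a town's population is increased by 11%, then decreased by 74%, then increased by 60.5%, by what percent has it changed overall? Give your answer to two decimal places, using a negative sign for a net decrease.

-53.68%

The combined multiplier is 1.11 × 0.26 × 1.605 = 0.463203.
That corresponds to a decrease of 53.68%.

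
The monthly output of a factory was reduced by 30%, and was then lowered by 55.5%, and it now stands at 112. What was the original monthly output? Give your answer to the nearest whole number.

360

The overall multiplier applied was 0.7 × 0.445 = 0.3115.
So the original monthly output was 112 ÷ 0.3115 ≈ 360.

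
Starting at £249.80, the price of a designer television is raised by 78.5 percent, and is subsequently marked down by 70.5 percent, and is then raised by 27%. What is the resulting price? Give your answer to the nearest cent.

£167.05

Each change multiplies by a factor: 1.785 × 0.295 × 1.27 = 0.66875025.
£249.80 × 0.66875025 = £167.05381245 ≈ £167.05.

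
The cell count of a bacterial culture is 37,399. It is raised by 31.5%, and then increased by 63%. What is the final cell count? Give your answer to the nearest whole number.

80,163

Each change multiplies by a factor: 1.315 × 1.63 = 2.14345.
37,399 × 2.14345 = 80162.88655 ≈ 80,163.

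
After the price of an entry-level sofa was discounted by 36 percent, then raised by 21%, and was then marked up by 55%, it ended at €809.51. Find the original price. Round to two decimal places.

The overall multiplier applied was 0.64 × 1.21 × 1.55 = 1.20032.
So the original price was €809.51 ÷ 1.20032 ≈ €674.41.

€674.41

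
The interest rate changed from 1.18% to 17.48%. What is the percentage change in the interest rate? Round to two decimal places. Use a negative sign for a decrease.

1381.36%

The change is 17.48 − 1.18 = 16.30 percentage points.
Relative to the original 1.18%, that is 16.30 ÷ 1.18 ≈ 1381.36%.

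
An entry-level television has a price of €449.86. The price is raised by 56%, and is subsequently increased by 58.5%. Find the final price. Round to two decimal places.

After the 56% increase: €449.86 × 1.56 = €701.7816.
58.5% increase: €701.7816 × 1.585 = €1112.323836 ≈ €1112.32.

€1112.32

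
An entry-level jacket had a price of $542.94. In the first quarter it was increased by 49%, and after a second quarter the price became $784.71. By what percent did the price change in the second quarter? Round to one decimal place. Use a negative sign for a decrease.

After the first quarter: $542.94 × 1.49 = $808.9806.
Second-quarter multiplier: $784.71 ÷ $808.9806 ≈ 0.97.
That is a change of -3.0%.

-3.0%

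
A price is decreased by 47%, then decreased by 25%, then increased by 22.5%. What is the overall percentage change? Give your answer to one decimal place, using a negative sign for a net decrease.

-51.3%

The combined multiplier is 0.53 × 0.75 × 1.225 = 0.4869375.
That corresponds to a decrease of 51.3%.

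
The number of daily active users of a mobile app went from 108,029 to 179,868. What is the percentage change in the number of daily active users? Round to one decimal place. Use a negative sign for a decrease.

66.5%

Change: 179,868 − 108,029 = 71,839.
Relative to the original: 71,839 ÷ 108,029 ≈ 66.5%.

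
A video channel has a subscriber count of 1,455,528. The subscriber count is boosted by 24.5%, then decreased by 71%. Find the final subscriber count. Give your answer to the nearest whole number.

525,518

24.5% increase: 1,455,528 × 1.245 = 1812132.36.
71% decrease: 1812132.36 × 0.29 = 525518.3844 ≈ 525,518.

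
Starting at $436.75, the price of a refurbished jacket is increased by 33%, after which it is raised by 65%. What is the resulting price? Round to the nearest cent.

After the 33% increase: $436.75 × 1.33 = $580.8775.
After the 65% increase: $580.8775 × 1.65 = $958.447875 ≈ $958.45.

$958.45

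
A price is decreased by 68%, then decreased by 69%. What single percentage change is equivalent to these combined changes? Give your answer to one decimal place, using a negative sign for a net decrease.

The combined multiplier is 0.32 × 0.31 = 0.0992.
That corresponds to a decrease of 90.1%.

-90.1%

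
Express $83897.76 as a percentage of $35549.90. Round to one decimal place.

236.0%

$83897.76 ÷ $35549.90 ≈ 236.0%.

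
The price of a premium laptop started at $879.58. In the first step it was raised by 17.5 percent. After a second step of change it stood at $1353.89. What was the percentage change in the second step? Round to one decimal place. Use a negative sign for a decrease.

After the first step: $879.58 × 1.175 = $1033.5065.
Second-step multiplier: $1353.89 ÷ $1033.5065 ≈ 1.31.
That is a change of 31.0%.

31.0%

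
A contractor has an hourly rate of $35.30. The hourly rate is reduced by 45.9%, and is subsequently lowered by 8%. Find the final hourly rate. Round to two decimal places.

Each change multiplies by a factor: 0.541 × 0.92 = 0.49772.
$35.30 × 0.49772 = $17.569516 ≈ $17.57.

$17.57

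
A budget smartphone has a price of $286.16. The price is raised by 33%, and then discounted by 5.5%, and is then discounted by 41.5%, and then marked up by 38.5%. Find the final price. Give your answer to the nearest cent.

$291.41

33% increase: $286.16 × 1.33 = $380.5928.
After the 5.5% decrease: $380.5928 × 0.945 = $359.660196.
41.5% decrease: $359.660196 × 0.585 = $210.40121466.
38.5% increase: $210.40121466 × 1.385 = $291.4056823041 ≈ $291.41.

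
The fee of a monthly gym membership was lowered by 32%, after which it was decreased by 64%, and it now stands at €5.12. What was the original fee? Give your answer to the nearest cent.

€20.92

Undoing the 64% decrease: €5.12 ÷ 0.36 ≈ €14.222222.
Undoing the 32% decrease: €14.222222 ÷ 0.68 ≈ €20.92.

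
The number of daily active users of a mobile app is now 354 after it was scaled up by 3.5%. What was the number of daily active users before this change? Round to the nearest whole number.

342

The overall multiplier applied was 1.035.
So the original number of daily active users was 354 ÷ 1.035 ≈ 342.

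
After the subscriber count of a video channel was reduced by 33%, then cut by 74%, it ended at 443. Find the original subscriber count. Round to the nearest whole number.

2543

Undoing the 74% decrease: 443 ÷ 0.26 ≈ 1703.846154.
Undoing the 33% decrease: 1703.846154 ÷ 0.67 ≈ 2543.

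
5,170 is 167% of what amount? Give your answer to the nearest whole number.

3,096

5,170 ÷ 1.67 ≈ 3,096.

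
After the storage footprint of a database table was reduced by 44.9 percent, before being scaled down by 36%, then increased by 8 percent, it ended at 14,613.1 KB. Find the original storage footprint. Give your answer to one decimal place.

38,369.6 KB

The overall multiplier applied was 0.551 × 0.64 × 1.08 = 0.3808512.
So the original storage footprint was 14,613.1 ÷ 0.3808512 ≈ 38,369.6 KB.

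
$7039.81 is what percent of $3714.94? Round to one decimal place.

189.5%

$7039.81 ÷ $3714.94 ≈ 189.5%.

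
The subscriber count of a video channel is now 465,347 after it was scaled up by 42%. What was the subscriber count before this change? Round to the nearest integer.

The overall multiplier applied was 1.42.
So the original subscriber count was 465,347 ÷ 1.42 ≈ 327,709.

327,709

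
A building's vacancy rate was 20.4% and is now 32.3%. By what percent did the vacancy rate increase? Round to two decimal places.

58.33%

The change is 32.3 − 20.4 = 11.9 percentage points.
Relative to the original 20.4%, that is 11.9 ÷ 20.4 ≈ 58.33%.
So the vacancy rate rose by 58.33%.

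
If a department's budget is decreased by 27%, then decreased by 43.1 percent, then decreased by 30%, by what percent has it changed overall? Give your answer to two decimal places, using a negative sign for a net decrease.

-70.92%

The combined multiplier is 0.73 × 0.569 × 0.7 = 0.290759.
That corresponds to a decrease of 70.92%.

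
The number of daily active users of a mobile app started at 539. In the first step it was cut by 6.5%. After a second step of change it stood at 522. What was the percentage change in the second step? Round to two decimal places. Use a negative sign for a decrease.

3.58%

After the first step: 539 × 0.935 = 503.965.
Second-step multiplier: 522 ÷ 503.965 ≈ 1.035786.
That is a change of 3.58%.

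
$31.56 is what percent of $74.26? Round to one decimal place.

$31.56 ÷ $74.26 ≈ 42.5%.

42.5%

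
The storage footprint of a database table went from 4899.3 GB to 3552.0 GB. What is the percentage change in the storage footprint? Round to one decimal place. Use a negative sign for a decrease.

-27.5%

Change: 3552.0 − 4899.3 = -1347.3.
Relative to the original: -1347.3 ÷ 4899.3 ≈ -27.5%.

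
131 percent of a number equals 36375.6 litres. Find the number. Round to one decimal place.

27767.6 litres

36375.6 litres ÷ 1.31 ≈ 27767.6 litres.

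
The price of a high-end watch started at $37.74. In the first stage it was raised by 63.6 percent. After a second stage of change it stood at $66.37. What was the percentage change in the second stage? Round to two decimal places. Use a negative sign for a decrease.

7.49%

After the first stage: $37.74 × 1.636 = $61.74264.
Second-stage multiplier: $66.37 ÷ $61.74264 ≈ 1.074946.
That is a change of 7.49%.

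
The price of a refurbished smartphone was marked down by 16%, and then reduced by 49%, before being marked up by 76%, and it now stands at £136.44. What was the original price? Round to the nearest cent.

The overall multiplier applied was 0.84 × 0.51 × 1.76 = 0.753984.
So the original price was £136.44 ÷ 0.753984 ≈ £180.96.

£180.96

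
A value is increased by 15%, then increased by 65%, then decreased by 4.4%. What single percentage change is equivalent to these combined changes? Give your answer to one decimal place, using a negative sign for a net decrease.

81.4%

A 15% increase multiplies by 1.15.
Then a 65% increase: 1.15 × 1.65 = 1.8975.
Then a 4.4% decrease: 1.8975 × 0.956 = 1.81401.
Overall factor 1.81401, i.e. 81.4%.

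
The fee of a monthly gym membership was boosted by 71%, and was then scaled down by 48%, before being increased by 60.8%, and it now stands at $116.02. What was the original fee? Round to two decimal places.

The overall multiplier applied was 1.71 × 0.52 × 1.608 = 1.4298336.
So the original fee was $116.02 ÷ 1.4298336 ≈ $81.14.

$81.14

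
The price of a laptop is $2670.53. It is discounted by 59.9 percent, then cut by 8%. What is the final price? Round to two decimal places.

Each change multiplies by a factor: 0.401 × 0.92 = 0.36892.
$2670.53 × 0.36892 = $985.2119276 ≈ $985.21.

$985.21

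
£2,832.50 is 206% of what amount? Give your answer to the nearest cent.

£2,832.50 ÷ 2.06 = £1,375.00.

£1,375.00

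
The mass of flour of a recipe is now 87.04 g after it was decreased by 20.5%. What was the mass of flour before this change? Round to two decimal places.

109.48 g

The overall multiplier applied was 0.795.
So the original mass of flour was 87.04 ÷ 0.795 ≈ 109.48 g.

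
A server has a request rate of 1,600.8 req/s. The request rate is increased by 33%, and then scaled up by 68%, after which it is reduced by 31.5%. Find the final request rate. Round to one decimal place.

2,450.1 req/s

33% increase: 1,600.8 × 1.33 = 2129.064.
Apply the 68% increase: 2129.064 × 1.68 = 3576.82752.
After the 31.5% decrease: 3576.82752 × 0.685 = 2450.1268512 ≈ 2,450.1.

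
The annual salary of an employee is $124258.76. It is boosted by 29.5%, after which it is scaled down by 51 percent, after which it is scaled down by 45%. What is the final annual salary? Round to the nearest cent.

29.5% increase: $124258.76 × 1.295 = $160915.0942.
51% decrease: $160915.0942 × 0.49 = $78848.396158.
Apply the 45% decrease: $78848.396158 × 0.55 = $43366.6178869 ≈ $43366.62.

$43366.62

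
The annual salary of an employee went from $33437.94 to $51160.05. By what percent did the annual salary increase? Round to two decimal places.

Change: $51160.05 − $33437.94 = $17722.11.
Relative to the original: $17722.11 ÷ $33437.94 ≈ 53.00%.
So the annual salary increased by 53.00%.

53.00%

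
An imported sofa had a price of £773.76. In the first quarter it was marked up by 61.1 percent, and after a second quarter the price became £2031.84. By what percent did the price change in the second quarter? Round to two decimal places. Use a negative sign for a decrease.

63.00%

After the first quarter: £773.76 × 1.611 = £1246.52736.
Second-quarter multiplier: £2031.84 ÷ £1246.52736 ≈ 1.63.
That is a change of 63.00%.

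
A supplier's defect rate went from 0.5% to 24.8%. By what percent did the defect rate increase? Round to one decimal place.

4860.0%

The change is 24.8 − 0.5 = 24.3 percentage points.
Relative to the original 0.5%, that is 24.3 ÷ 0.5 = 4860.0%.
So the defect rate rose by 4860.0%.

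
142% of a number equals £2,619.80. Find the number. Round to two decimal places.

£2,619.80 ÷ 1.42 ≈ £1,844.93.

£1,844.93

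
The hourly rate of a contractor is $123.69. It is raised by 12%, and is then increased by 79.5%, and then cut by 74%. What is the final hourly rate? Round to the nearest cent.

Each change multiplies by a factor: 1.12 × 1.795 × 0.26 = 0.522704.
$123.69 × 0.522704 = $64.65325776 ≈ $64.65.

$64.65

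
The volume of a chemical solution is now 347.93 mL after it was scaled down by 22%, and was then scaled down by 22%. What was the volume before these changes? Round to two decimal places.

571.88 mL

Undoing the 22% decrease: 347.93 ÷ 0.78 ≈ 446.064103.
Undoing the 22% decrease: 446.064103 ÷ 0.78 ≈ 571.88 mL.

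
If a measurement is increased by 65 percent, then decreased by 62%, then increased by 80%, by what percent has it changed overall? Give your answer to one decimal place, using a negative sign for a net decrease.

A 65% increase multiplies by 1.65.
Then a 62% decrease: 1.65 × 0.38 = 0.627.
Then an 80% increase: 0.627 × 1.8 = 1.1286.
Overall factor 1.1286, i.e. 12.9%.

12.9%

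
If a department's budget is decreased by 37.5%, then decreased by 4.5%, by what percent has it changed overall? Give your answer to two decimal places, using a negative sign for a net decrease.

A 37.5% decrease multiplies by 0.625.
Then a 4.5% decrease: 0.625 × 0.955 = 0.596875.
Overall factor 0.596875, i.e. -40.31%.

-40.31%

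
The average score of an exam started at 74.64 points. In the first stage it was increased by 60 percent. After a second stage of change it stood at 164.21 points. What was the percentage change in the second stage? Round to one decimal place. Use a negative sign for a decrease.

After the first stage: 74.64 × 1.6 = 119.424.
Second-stage multiplier: 164.21 ÷ 119.424 ≈ 1.37502.
That is a change of 37.5%.

37.5%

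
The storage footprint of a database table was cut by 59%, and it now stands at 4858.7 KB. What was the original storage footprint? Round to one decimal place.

11850.5 KB

The overall multiplier applied was 0.41.
So the original storage footprint was 4858.7 ÷ 0.41 ≈ 11850.5 KB.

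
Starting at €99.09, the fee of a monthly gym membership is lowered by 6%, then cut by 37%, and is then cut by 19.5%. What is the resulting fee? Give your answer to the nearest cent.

Apply the 6% decrease: €99.09 × 0.94 = €93.1446.
After the 37% decrease: €93.1446 × 0.63 = €58.681098.
After the 19.5% decrease: €58.681098 × 0.805 = €47.23828389 ≈ €47.24.

€47.24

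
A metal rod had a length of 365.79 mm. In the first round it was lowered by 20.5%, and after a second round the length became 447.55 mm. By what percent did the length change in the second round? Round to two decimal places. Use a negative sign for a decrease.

53.90%

After the first round: 365.79 × 0.795 = 290.80305.
Second-round multiplier: 447.55 ÷ 290.80305 ≈ 1.539014.
That is a change of 53.90%.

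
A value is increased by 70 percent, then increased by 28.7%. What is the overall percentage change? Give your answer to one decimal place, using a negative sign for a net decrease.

A 70% increase multiplies by 1.7.
Then a 28.7% increase: 1.7 × 1.287 = 2.1879.
Overall factor 2.1879, i.e. 118.8%.

118.8%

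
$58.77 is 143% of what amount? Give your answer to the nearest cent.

$41.10

$58.77 ÷ 1.43 ≈ $41.10.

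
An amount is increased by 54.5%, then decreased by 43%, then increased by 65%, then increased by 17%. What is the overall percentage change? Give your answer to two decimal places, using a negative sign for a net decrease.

A 54.5% increase multiplies by 1.545.
Then a 43% decrease: 1.545 × 0.57 = 0.88065.
Then a 65% increase: 0.88065 × 1.65 = 1.4530725.
Then a 17% increase: 1.4530725 × 1.17 = 1.700094825.
Overall factor 1.700094825, i.e. 70.01%.

70.01%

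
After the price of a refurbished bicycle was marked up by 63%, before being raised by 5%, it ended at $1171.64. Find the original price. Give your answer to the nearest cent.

Undoing the 5% increase: $1171.64 ÷ 1.05 ≈ $1115.847619.
Undoing the 63% increase: $1115.847619 ÷ 1.63 ≈ $684.57.

$684.57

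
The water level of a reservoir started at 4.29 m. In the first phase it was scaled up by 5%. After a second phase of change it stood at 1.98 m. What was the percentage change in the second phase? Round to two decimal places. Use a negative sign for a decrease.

After the first phase: 4.29 × 1.05 = 4.5045.
Second-phase multiplier: 1.98 ÷ 4.5045 ≈ 0.43956.
That is a change of -56.04%.

-56.04%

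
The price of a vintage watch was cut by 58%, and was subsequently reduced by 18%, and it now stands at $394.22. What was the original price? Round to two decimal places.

$1144.66

Undoing the 18% decrease: $394.22 ÷ 0.82 ≈ $480.756098.
Undoing the 58% decrease: $480.756098 ÷ 0.42 ≈ $1144.66.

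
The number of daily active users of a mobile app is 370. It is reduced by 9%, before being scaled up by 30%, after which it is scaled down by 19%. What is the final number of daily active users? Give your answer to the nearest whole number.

355

Each change multiplies by a factor: 0.91 × 1.3 × 0.81 = 0.95823.
370 × 0.95823 = 354.5451 ≈ 355.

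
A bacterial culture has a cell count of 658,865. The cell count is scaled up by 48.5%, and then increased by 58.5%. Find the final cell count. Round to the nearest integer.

Each change multiplies by a factor: 1.485 × 1.585 = 2.353725.
658,865 × 2.353725 = 1550787.022125 ≈ 1,550,787.

1,550,787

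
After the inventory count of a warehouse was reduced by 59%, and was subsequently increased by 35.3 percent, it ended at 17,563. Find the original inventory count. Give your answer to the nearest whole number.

31,660

Undoing the 35.3% increase: 17,563 ÷ 1.353 ≈ 12980.783444.
Undoing the 59% decrease: 12980.783444 ÷ 0.41 ≈ 31,660.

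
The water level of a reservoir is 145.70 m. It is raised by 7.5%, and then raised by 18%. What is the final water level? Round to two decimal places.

After the 7.5% increase: 145.70 × 1.075 = 156.6275.
18% increase: 156.6275 × 1.18 = 184.82045 ≈ 184.82.

184.82 m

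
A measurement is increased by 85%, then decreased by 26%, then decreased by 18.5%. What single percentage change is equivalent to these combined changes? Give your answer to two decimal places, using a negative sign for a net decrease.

The combined multiplier is 1.85 × 0.74 × 0.815 = 1.115735.
That corresponds to an increase of 11.57%.

11.57%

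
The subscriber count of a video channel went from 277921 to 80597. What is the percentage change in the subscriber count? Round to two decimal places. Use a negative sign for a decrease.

Change: 80597 − 277921 = -197324.
Relative to the original: -197324 ÷ 277921 ≈ -71.00%.

-71.00%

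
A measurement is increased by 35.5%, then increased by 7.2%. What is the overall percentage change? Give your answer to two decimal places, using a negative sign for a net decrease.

The combined multiplier is 1.355 × 1.072 = 1.45256.
That corresponds to an increase of 45.26%.

45.26%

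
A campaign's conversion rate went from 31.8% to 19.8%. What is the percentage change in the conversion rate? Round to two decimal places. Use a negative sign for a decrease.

-37.74%

The change is 19.8 − 31.8 = -12.0 percentage points.
Relative to the original 31.8%, that is -12.0 ÷ 31.8 ≈ -37.74%.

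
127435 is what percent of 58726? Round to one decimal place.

127435 ÷ 58726 ≈ 217.0%.

217.0%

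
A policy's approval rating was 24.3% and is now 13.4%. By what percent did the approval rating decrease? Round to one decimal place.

The change is 13.4 − 24.3 = -10.9 percentage points.
Relative to the original 24.3%, that is -10.9 ÷ 24.3 ≈ -44.9%.
So the approval rating fell by 44.9%.

44.9%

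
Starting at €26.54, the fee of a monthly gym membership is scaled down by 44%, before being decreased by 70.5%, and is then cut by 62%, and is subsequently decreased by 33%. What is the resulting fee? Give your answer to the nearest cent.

€1.12

44% decrease: €26.54 × 0.56 = €14.8624.
70.5% decrease: €14.8624 × 0.295 = €4.384408.
After the 62% decrease: €4.384408 × 0.38 = €1.66607504.
After the 33% decrease: €1.66607504 × 0.67 = €1.1162702768 ≈ €1.12.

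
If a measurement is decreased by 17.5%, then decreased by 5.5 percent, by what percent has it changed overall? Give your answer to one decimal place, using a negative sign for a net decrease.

-22.0%

The combined multiplier is 0.825 × 0.945 = 0.779625.
That corresponds to a decrease of 22.0%.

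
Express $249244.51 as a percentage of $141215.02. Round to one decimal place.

176.5%

$249244.51 ÷ $141215.02 ≈ 176.5%.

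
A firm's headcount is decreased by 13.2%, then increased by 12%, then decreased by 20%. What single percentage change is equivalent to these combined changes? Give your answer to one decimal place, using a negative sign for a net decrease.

-22.2%

A 13.2% decrease multiplies by 0.868.
Then a 12% increase: 0.868 × 1.12 = 0.97216.
Then a 20% decrease: 0.97216 × 0.8 = 0.777728.
Overall factor 0.777728, i.e. -22.2%.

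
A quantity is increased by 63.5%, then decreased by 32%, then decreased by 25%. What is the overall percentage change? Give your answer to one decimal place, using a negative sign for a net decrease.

-16.6%

The combined multiplier is 1.635 × 0.68 × 0.75 = 0.83385.
That corresponds to a decrease of 16.6%.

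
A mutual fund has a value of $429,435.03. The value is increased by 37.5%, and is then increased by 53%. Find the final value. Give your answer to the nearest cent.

Apply the 37.5% increase: $429,435.03 × 1.375 = $590473.16625.
Apply the 53% increase: $590473.16625 × 1.53 = $903423.9443625 ≈ $903,423.94.

$903,423.94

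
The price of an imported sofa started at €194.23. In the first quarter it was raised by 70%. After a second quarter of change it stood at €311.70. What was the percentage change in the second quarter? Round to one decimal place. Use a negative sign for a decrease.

After the first quarter: €194.23 × 1.7 = €330.191.
Second-quarter multiplier: €311.70 ÷ €330.191 ≈ 0.944.
That is a change of -5.6%.

-5.6%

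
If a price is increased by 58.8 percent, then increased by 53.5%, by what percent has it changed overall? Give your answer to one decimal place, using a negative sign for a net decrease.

The combined multiplier is 1.588 × 1.535 = 2.43758.
That corresponds to an increase of 143.8%.

143.8%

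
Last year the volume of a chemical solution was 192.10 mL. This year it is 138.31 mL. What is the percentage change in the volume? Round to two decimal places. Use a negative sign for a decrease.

Change: 138.31 − 192.10 = -53.79.
Relative to the original: -53.79 ÷ 192.10 ≈ -28.00%.

-28.00%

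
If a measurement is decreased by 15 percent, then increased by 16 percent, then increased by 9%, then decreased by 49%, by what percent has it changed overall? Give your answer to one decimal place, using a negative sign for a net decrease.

-45.2%

The combined multiplier is 0.85 × 1.16 × 1.09 × 0.51 = 0.5481174.
That corresponds to a decrease of 45.2%.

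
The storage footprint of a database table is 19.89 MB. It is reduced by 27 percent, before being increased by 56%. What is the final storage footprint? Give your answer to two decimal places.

Apply the 27% decrease: 19.89 × 0.73 = 14.5197.
Apply the 56% increase: 14.5197 × 1.56 = 22.650732 ≈ 22.65.

22.65 MB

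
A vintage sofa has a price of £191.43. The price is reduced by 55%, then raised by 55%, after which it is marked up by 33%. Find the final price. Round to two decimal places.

Apply the 55% decrease: £191.43 × 0.45 = £86.1435.
55% increase: £86.1435 × 1.55 = £133.522425.
33% increase: £133.522425 × 1.33 = £177.58482525 ≈ £177.58.

£177.58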